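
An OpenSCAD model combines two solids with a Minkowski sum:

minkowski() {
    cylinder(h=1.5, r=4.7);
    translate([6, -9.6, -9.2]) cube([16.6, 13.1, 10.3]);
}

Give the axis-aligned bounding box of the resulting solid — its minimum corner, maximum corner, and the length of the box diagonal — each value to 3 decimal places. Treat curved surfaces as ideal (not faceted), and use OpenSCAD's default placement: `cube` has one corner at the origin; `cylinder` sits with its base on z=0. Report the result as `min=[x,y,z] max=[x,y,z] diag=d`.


min=[1.300,-14.300,-9.200] max=[27.300,8.200,2.600] diag=36.352

A = translate([6, -9.6, -9.2]) cube([16.6, 13.1, 10.3]) → bbox [6,-9.6,-9.2] .. [22.6,3.5,1.1]
B = cylinder(h=1.5, r=4.7) → bbox [-4.7,-4.7,0] .. [4.7,4.7,1.5]
lo = A.lo+B.lo = [6-4.7, -9.6-4.7, -9.2+0] = [1.300,-14.300,-9.200]
hi = A.hi+B.hi = [22.6+4.7, 3.5+4.7, 1.1+1.5] = [27.300,8.200,2.600]
diag = √(26²+22.5²+11.8²) = √1321.49 = 36.352


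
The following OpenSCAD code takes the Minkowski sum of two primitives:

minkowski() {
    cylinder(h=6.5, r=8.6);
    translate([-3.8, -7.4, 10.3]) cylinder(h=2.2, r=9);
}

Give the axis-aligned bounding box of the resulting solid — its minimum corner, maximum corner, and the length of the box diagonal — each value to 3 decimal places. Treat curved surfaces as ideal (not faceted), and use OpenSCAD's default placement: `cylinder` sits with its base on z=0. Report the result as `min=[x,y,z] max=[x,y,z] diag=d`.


min=[-21.400,-25.000,10.300] max=[13.800,10.200,19.000] diag=50.535

A = translate([-3.8, -7.4, 10.3]) cylinder(h=2.2, r=9) → bbox [-12.8,-16.4,10.3] .. [5.2,1.6,12.5]
B = cylinder(h=6.5, r=8.6) → bbox [-8.6,-8.6,0] .. [8.6,8.6,6.5]
lo = A.lo+B.lo = [-12.8-8.6, -16.4-8.6, 10.3+0] = [-21.400,-25.000,10.300]
hi = A.hi+B.hi = [5.2+8.6, 1.6+8.6, 12.5+6.5] = [13.800,10.200,19.000]
diag = √(35.2²+35.2²+8.7²) = √2553.77 = 50.535


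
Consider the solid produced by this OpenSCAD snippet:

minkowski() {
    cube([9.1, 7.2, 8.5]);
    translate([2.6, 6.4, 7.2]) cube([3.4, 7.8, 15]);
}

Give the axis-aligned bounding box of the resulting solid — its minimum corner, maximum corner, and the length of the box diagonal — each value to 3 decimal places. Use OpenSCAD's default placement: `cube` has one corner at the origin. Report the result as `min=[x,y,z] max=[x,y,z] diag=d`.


min=[2.600,6.400,7.200] max=[15.100,21.400,30.700] diag=30.553

A = translate([2.6, 6.4, 7.2]) cube([3.4, 7.8, 15]) → bbox [2.6,6.4,7.2] .. [6,14.2,22.2]
B = cube([9.1, 7.2, 8.5]) → bbox [0,0,0] .. [9.1,7.2,8.5]
lo = A.lo+B.lo = [2.6+0, 6.4+0, 7.2+0] = [2.600,6.400,7.200]
hi = A.hi+B.hi = [6+9.1, 14.2+7.2, 22.2+8.5] = [15.100,21.400,30.700]
diag = √(12.5²+15²+23.5²) = √933.5 = 30.553


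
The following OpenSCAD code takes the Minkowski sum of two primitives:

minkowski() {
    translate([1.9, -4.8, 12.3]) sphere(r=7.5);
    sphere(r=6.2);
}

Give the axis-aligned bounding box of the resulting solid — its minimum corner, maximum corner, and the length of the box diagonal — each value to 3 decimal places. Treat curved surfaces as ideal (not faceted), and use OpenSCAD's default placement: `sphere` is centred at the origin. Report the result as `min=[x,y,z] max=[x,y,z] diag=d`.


A = translate([1.9, -4.8, 12.3]) sphere(r=7.5) → bbox [-5.6,-12.3,4.8] .. [9.4,2.7,19.8]
B = sphere(r=6.2) → bbox [-6.2,-6.2,-6.2] .. [6.2,6.2,6.2]
lo = A.lo+B.lo = [-5.6-6.2, -12.3-6.2, 4.8-6.2] = [-11.800,-18.500,-1.400]
hi = A.hi+B.hi = [9.4+6.2, 2.7+6.2, 19.8+6.2] = [15.600,8.900,26.000]
diag = √(27.4²+27.4²+27.4²) = √2252.28 = 47.458

min=[-11.800,-18.500,-1.400] max=[15.600,8.900,26.000] diag=47.458


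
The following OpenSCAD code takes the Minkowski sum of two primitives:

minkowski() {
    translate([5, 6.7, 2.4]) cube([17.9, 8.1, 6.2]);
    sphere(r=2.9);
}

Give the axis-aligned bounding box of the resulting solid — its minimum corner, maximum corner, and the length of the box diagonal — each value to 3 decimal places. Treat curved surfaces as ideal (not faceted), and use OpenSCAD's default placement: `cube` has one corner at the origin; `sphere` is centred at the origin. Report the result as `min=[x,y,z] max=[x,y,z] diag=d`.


min=[2.100,3.800,-0.500] max=[25.800,17.700,11.500] diag=29.982

A = translate([5, 6.7, 2.4]) cube([17.9, 8.1, 6.2]) → bbox [5,6.7,2.4] .. [22.9,14.8,8.6]
B = sphere(r=2.9) → bbox [-2.9,-2.9,-2.9] .. [2.9,2.9,2.9]
lo = A.lo+B.lo = [5-2.9, 6.7-2.9, 2.4-2.9] = [2.100,3.800,-0.500]
hi = A.hi+B.hi = [22.9+2.9, 14.8+2.9, 8.6+2.9] = [25.800,17.700,11.500]
diag = √(23.7²+13.9²+12²) = √898.9 = 29.982


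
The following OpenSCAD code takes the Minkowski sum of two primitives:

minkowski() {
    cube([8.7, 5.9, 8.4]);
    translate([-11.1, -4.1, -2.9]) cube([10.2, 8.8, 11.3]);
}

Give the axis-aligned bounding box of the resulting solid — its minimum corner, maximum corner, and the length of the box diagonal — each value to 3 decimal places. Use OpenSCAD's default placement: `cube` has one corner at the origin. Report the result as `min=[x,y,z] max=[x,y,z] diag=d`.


min=[-11.100,-4.100,-2.900] max=[7.800,10.600,16.800] diag=31.006

A = translate([-11.1, -4.1, -2.9]) cube([10.2, 8.8, 11.3]) → bbox [-11.1,-4.1,-2.9] .. [-0.9,4.7,8.4]
B = cube([8.7, 5.9, 8.4]) → bbox [0,0,0] .. [8.7,5.9,8.4]
lo = A.lo+B.lo = [-11.1+0, -4.1+0, -2.9+0] = [-11.100,-4.100,-2.900]
hi = A.hi+B.hi = [-0.9+8.7, 4.7+5.9, 8.4+8.4] = [7.800,10.600,16.800]
diag = √(18.9²+14.7²+19.7²) = √961.39 = 31.006


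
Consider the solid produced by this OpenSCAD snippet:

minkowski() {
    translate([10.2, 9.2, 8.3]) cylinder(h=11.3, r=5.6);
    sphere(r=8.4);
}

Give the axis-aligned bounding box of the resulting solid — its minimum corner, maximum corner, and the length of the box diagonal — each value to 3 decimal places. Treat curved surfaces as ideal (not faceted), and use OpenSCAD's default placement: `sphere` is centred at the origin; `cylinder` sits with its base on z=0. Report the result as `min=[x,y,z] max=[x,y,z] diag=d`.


A = translate([10.2, 9.2, 8.3]) cylinder(h=11.3, r=5.6) → bbox [4.6,3.6,8.3] .. [15.8,14.8,19.6]
B = sphere(r=8.4) → bbox [-8.4,-8.4,-8.4] .. [8.4,8.4,8.4]
lo = A.lo+B.lo = [4.6-8.4, 3.6-8.4, 8.3-8.4] = [-3.800,-4.800,-0.100]
hi = A.hi+B.hi = [15.8+8.4, 14.8+8.4, 19.6+8.4] = [24.200,23.200,28.000]
diag = √(28²+28²+28.1²) = √2357.61 = 48.555

min=[-3.800,-4.800,-0.100] max=[24.200,23.200,28.000] diag=48.555


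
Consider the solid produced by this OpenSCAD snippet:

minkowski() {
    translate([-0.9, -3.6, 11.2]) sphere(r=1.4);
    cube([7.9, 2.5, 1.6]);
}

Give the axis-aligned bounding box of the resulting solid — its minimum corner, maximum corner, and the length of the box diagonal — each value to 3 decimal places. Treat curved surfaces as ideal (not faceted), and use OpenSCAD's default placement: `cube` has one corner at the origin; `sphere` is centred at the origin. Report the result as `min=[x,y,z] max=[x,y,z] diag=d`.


A = translate([-0.9, -3.6, 11.2]) sphere(r=1.4) → bbox [-2.3,-5,9.8] .. [0.5,-2.2,12.6]
B = cube([7.9, 2.5, 1.6]) → bbox [0,0,0] .. [7.9,2.5,1.6]
lo = A.lo+B.lo = [-2.3+0, -5+0, 9.8+0] = [-2.300,-5.000,9.800]
hi = A.hi+B.hi = [0.5+7.9, -2.2+2.5, 12.6+1.6] = [8.400,0.300,14.200]
diag = √(10.7²+5.3²+4.4²) = √161.94 = 12.726

min=[-2.300,-5.000,9.800] max=[8.400,0.300,14.200] diag=12.726


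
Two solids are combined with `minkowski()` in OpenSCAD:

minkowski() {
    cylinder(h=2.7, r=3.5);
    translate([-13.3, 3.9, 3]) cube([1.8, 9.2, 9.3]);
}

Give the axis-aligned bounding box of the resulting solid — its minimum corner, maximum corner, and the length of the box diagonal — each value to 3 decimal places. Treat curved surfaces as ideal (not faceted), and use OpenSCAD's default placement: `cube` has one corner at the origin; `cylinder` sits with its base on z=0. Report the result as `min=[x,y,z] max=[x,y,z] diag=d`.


A = translate([-13.3, 3.9, 3]) cube([1.8, 9.2, 9.3]) → bbox [-13.3,3.9,3] .. [-11.5,13.1,12.3]
B = cylinder(h=2.7, r=3.5) → bbox [-3.5,-3.5,0] .. [3.5,3.5,2.7]
lo = A.lo+B.lo = [-13.3-3.5, 3.9-3.5, 3+0] = [-16.800,0.400,3.000]
hi = A.hi+B.hi = [-11.5+3.5, 13.1+3.5, 12.3+2.7] = [-8.000,16.600,15.000]
diag = √(8.8²+16.2²+12²) = √483.88 = 21.997

min=[-16.800,0.400,3.000] max=[-8.000,16.600,15.000] diag=21.997


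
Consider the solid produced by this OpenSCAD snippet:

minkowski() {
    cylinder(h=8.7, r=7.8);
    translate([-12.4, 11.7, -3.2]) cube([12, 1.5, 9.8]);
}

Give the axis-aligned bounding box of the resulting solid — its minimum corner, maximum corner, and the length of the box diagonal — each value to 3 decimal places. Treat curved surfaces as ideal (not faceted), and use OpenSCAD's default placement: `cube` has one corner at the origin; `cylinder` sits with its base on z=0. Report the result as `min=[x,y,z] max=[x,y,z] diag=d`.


min=[-20.200,3.900,-3.200] max=[7.400,21.000,15.300] diag=37.369

A = translate([-12.4, 11.7, -3.2]) cube([12, 1.5, 9.8]) → bbox [-12.4,11.7,-3.2] .. [-0.4,13.2,6.6]
B = cylinder(h=8.7, r=7.8) → bbox [-7.8,-7.8,0] .. [7.8,7.8,8.7]
lo = A.lo+B.lo = [-12.4-7.8, 11.7-7.8, -3.2+0] = [-20.200,3.900,-3.200]
hi = A.hi+B.hi = [-0.4+7.8, 13.2+7.8, 6.6+8.7] = [7.400,21.000,15.300]
diag = √(27.6²+17.1²+18.5²) = √1396.42 = 37.369


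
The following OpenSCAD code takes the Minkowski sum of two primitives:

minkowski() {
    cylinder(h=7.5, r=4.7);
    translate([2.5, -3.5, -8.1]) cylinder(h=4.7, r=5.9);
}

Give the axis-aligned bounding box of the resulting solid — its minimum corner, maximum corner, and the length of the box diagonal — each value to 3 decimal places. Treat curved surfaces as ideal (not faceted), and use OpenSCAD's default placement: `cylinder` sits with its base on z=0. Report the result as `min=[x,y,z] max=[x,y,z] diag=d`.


min=[-8.100,-14.100,-8.100] max=[13.100,7.100,4.100] diag=32.369

A = translate([2.5, -3.5, -8.1]) cylinder(h=4.7, r=5.9) → bbox [-3.4,-9.4,-8.1] .. [8.4,2.4,-3.4]
B = cylinder(h=7.5, r=4.7) → bbox [-4.7,-4.7,0] .. [4.7,4.7,7.5]
lo = A.lo+B.lo = [-3.4-4.7, -9.4-4.7, -8.1+0] = [-8.100,-14.100,-8.100]
hi = A.hi+B.hi = [8.4+4.7, 2.4+4.7, -3.4+7.5] = [13.100,7.100,4.100]
diag = √(21.2²+21.2²+12.2²) = √1047.72 = 32.369


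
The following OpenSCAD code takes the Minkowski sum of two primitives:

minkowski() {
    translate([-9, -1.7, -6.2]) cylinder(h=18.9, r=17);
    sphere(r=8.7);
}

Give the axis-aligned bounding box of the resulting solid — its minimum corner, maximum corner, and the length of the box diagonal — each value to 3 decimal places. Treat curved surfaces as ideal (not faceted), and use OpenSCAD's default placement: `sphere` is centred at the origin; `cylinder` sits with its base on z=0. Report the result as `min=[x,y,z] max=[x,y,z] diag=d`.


min=[-34.700,-27.400,-14.900] max=[16.700,24.000,21.400] diag=81.250

A = translate([-9, -1.7, -6.2]) cylinder(h=18.9, r=17) → bbox [-26,-18.7,-6.2] .. [8,15.3,12.7]
B = sphere(r=8.7) → bbox [-8.7,-8.7,-8.7] .. [8.7,8.7,8.7]
lo = A.lo+B.lo = [-26-8.7, -18.7-8.7, -6.2-8.7] = [-34.700,-27.400,-14.900]
hi = A.hi+B.hi = [8+8.7, 15.3+8.7, 12.7+8.7] = [16.700,24.000,21.400]
diag = √(51.4²+51.4²+36.3²) = √6601.61 = 81.250


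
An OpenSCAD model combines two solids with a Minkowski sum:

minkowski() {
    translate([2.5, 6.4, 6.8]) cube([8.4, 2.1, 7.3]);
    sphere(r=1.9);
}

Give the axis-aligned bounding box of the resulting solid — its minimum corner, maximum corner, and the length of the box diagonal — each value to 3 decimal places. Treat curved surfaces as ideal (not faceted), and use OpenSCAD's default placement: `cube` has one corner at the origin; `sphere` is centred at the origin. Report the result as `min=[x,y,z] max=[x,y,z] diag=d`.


min=[0.600,4.500,4.900] max=[12.800,10.400,16.000] diag=17.517

A = translate([2.5, 6.4, 6.8]) cube([8.4, 2.1, 7.3]) → bbox [2.5,6.4,6.8] .. [10.9,8.5,14.1]
B = sphere(r=1.9) → bbox [-1.9,-1.9,-1.9] .. [1.9,1.9,1.9]
lo = A.lo+B.lo = [2.5-1.9, 6.4-1.9, 6.8-1.9] = [0.600,4.500,4.900]
hi = A.hi+B.hi = [10.9+1.9, 8.5+1.9, 14.1+1.9] = [12.800,10.400,16.000]
diag = √(12.2²+5.9²+11.1²) = √306.86 = 17.517


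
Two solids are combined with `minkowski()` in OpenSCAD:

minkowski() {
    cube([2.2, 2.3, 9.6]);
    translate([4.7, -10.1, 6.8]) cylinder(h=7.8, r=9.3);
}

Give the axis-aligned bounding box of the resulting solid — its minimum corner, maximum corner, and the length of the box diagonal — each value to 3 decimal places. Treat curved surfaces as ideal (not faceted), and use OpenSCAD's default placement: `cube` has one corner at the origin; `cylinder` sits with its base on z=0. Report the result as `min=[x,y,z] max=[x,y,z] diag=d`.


A = translate([4.7, -10.1, 6.8]) cylinder(h=7.8, r=9.3) → bbox [-4.6,-19.4,6.8] .. [14,-0.8,14.6]
B = cube([2.2, 2.3, 9.6]) → bbox [0,0,0] .. [2.2,2.3,9.6]
lo = A.lo+B.lo = [-4.6+0, -19.4+0, 6.8+0] = [-4.600,-19.400,6.800]
hi = A.hi+B.hi = [14+2.2, -0.8+2.3, 14.6+9.6] = [16.200,1.500,24.200]
diag = √(20.8²+20.9²+17.4²) = √1172.21 = 34.238

min=[-4.600,-19.400,6.800] max=[16.200,1.500,24.200] diag=34.238


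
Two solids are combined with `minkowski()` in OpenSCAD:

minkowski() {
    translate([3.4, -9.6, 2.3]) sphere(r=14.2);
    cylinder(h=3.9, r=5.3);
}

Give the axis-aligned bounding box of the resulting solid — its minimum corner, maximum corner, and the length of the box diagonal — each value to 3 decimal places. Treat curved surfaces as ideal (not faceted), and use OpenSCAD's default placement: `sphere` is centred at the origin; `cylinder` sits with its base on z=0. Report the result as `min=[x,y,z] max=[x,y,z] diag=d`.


A = translate([3.4, -9.6, 2.3]) sphere(r=14.2) → bbox [-10.8,-23.8,-11.9] .. [17.6,4.6,16.5]
B = cylinder(h=3.9, r=5.3) → bbox [-5.3,-5.3,0] .. [5.3,5.3,3.9]
lo = A.lo+B.lo = [-10.8-5.3, -23.8-5.3, -11.9+0] = [-16.100,-29.100,-11.900]
hi = A.hi+B.hi = [17.6+5.3, 4.6+5.3, 16.5+3.9] = [22.900,9.900,20.400]
diag = √(39²+39²+32.3²) = √4085.29 = 63.916

min=[-16.100,-29.100,-11.900] max=[22.900,9.900,20.400] diag=63.916


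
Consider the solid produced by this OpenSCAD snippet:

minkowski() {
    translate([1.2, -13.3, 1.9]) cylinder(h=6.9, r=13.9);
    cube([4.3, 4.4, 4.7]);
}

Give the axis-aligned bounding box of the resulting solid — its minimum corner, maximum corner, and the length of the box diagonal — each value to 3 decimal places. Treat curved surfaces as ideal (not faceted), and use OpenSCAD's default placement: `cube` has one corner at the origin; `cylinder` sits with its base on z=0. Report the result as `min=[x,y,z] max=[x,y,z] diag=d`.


min=[-12.700,-27.200,1.900] max=[19.400,5.000,13.500] diag=46.923

A = translate([1.2, -13.3, 1.9]) cylinder(h=6.9, r=13.9) → bbox [-12.7,-27.2,1.9] .. [15.1,0.6,8.8]
B = cube([4.3, 4.4, 4.7]) → bbox [0,0,0] .. [4.3,4.4,4.7]
lo = A.lo+B.lo = [-12.7+0, -27.2+0, 1.9+0] = [-12.700,-27.200,1.900]
hi = A.hi+B.hi = [15.1+4.3, 0.6+4.4, 8.8+4.7] = [19.400,5.000,13.500]
diag = √(32.1²+32.2²+11.6²) = √2201.81 = 46.923


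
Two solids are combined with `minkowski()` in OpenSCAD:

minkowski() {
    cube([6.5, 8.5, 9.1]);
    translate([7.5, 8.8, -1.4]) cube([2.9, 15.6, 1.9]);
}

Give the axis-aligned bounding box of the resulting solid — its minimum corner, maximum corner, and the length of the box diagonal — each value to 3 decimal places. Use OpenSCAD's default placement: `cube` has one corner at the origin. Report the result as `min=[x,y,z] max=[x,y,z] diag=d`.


min=[7.500,8.800,-1.400] max=[16.900,32.900,9.600] diag=28.110

A = translate([7.5, 8.8, -1.4]) cube([2.9, 15.6, 1.9]) → bbox [7.5,8.8,-1.4] .. [10.4,24.4,0.5]
B = cube([6.5, 8.5, 9.1]) → bbox [0,0,0] .. [6.5,8.5,9.1]
lo = A.lo+B.lo = [7.5+0, 8.8+0, -1.4+0] = [7.500,8.800,-1.400]
hi = A.hi+B.hi = [10.4+6.5, 24.4+8.5, 0.5+9.1] = [16.900,32.900,9.600]
diag = √(9.4²+24.1²+11²) = √790.17 = 28.110


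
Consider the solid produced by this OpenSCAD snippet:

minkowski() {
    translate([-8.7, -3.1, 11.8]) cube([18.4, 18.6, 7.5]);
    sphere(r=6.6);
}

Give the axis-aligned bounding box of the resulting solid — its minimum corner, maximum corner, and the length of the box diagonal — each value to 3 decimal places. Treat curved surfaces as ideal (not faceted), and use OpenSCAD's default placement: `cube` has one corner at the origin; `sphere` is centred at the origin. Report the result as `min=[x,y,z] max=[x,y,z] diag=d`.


min=[-15.300,-9.700,5.200] max=[16.300,22.100,25.900] diag=49.379

A = translate([-8.7, -3.1, 11.8]) cube([18.4, 18.6, 7.5]) → bbox [-8.7,-3.1,11.8] .. [9.7,15.5,19.3]
B = sphere(r=6.6) → bbox [-6.6,-6.6,-6.6] .. [6.6,6.6,6.6]
lo = A.lo+B.lo = [-8.7-6.6, -3.1-6.6, 11.8-6.6] = [-15.300,-9.700,5.200]
hi = A.hi+B.hi = [9.7+6.6, 15.5+6.6, 19.3+6.6] = [16.300,22.100,25.900]
diag = √(31.6²+31.8²+20.7²) = √2438.29 = 49.379


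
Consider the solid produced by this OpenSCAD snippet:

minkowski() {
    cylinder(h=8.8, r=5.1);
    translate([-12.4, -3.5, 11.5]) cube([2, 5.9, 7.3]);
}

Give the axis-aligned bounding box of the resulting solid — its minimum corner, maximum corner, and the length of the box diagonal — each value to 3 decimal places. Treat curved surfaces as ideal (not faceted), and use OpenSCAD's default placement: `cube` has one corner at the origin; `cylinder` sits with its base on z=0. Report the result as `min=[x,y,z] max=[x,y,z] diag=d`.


min=[-17.500,-8.600,11.500] max=[-5.300,7.500,27.600] diag=25.831

A = translate([-12.4, -3.5, 11.5]) cube([2, 5.9, 7.3]) → bbox [-12.4,-3.5,11.5] .. [-10.4,2.4,18.8]
B = cylinder(h=8.8, r=5.1) → bbox [-5.1,-5.1,0] .. [5.1,5.1,8.8]
lo = A.lo+B.lo = [-12.4-5.1, -3.5-5.1, 11.5+0] = [-17.500,-8.600,11.500]
hi = A.hi+B.hi = [-10.4+5.1, 2.4+5.1, 18.8+8.8] = [-5.300,7.500,27.600]
diag = √(12.2²+16.1²+16.1²) = √667.26 = 25.831


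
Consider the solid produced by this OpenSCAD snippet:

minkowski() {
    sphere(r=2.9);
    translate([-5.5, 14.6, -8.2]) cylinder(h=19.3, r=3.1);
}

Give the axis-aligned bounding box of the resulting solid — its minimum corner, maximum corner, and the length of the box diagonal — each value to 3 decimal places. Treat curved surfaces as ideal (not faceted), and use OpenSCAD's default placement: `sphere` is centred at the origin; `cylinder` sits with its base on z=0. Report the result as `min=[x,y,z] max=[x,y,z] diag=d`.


min=[-11.500,8.600,-11.100] max=[0.500,20.600,14.000] diag=30.299

A = translate([-5.5, 14.6, -8.2]) cylinder(h=19.3, r=3.1) → bbox [-8.6,11.5,-8.2] .. [-2.4,17.7,11.1]
B = sphere(r=2.9) → bbox [-2.9,-2.9,-2.9] .. [2.9,2.9,2.9]
lo = A.lo+B.lo = [-8.6-2.9, 11.5-2.9, -8.2-2.9] = [-11.500,8.600,-11.100]
hi = A.hi+B.hi = [-2.4+2.9, 17.7+2.9, 11.1+2.9] = [0.500,20.600,14.000]
diag = √(12²+12²+25.1²) = √918.01 = 30.299


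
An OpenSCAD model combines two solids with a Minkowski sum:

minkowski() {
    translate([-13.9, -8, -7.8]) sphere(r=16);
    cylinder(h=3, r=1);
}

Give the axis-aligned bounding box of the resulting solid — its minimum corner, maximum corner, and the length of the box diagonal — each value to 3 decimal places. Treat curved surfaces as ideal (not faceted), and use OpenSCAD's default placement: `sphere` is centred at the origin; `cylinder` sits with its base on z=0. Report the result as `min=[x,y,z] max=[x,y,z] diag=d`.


min=[-30.900,-25.000,-23.800] max=[3.100,9.000,11.200] diag=59.473

A = translate([-13.9, -8, -7.8]) sphere(r=16) → bbox [-29.9,-24,-23.8] .. [2.1,8,8.2]
B = cylinder(h=3, r=1) → bbox [-1,-1,0] .. [1,1,3]
lo = A.lo+B.lo = [-29.9-1, -24-1, -23.8+0] = [-30.900,-25.000,-23.800]
hi = A.hi+B.hi = [2.1+1, 8+1, 8.2+3] = [3.100,9.000,11.200]
diag = √(34²+34²+35²) = √3537 = 59.473


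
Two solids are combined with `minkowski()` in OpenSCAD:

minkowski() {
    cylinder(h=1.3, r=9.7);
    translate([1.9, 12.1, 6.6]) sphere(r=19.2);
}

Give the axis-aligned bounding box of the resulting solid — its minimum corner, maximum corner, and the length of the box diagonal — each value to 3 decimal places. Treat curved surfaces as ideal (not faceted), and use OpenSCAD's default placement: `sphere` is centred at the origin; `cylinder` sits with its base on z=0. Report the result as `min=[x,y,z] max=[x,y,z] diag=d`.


A = translate([1.9, 12.1, 6.6]) sphere(r=19.2) → bbox [-17.3,-7.1,-12.6] .. [21.1,31.3,25.8]
B = cylinder(h=1.3, r=9.7) → bbox [-9.7,-9.7,0] .. [9.7,9.7,1.3]
lo = A.lo+B.lo = [-17.3-9.7, -7.1-9.7, -12.6+0] = [-27.000,-16.800,-12.600]
hi = A.hi+B.hi = [21.1+9.7, 31.3+9.7, 25.8+1.3] = [30.800,41.000,27.100]
diag = √(57.8²+57.8²+39.7²) = √8257.77 = 90.872

min=[-27.000,-16.800,-12.600] max=[30.800,41.000,27.100] diag=90.872


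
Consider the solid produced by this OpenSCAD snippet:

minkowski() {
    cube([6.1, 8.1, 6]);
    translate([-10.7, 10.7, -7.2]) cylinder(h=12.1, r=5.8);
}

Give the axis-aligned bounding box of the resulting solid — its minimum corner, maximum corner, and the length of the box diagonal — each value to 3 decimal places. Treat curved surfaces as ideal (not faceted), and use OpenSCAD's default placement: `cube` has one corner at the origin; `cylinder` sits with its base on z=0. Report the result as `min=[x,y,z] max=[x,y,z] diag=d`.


A = translate([-10.7, 10.7, -7.2]) cylinder(h=12.1, r=5.8) → bbox [-16.5,4.9,-7.2] .. [-4.9,16.5,4.9]
B = cube([6.1, 8.1, 6]) → bbox [0,0,0] .. [6.1,8.1,6]
lo = A.lo+B.lo = [-16.5+0, 4.9+0, -7.2+0] = [-16.500,4.900,-7.200]
hi = A.hi+B.hi = [-4.9+6.1, 16.5+8.1, 4.9+6] = [1.200,24.600,10.900]
diag = √(17.7²+19.7²+18.1²) = √1028.99 = 32.078

min=[-16.500,4.900,-7.200] max=[1.200,24.600,10.900] diag=32.078


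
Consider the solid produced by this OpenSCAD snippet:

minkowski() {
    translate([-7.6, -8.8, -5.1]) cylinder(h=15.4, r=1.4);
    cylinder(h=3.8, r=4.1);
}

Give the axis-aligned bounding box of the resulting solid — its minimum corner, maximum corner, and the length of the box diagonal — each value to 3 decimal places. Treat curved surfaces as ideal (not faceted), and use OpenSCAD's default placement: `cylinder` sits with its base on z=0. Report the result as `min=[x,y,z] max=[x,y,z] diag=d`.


min=[-13.100,-14.300,-5.100] max=[-2.100,-3.300,14.100] diag=24.711

A = translate([-7.6, -8.8, -5.1]) cylinder(h=15.4, r=1.4) → bbox [-9,-10.2,-5.1] .. [-6.2,-7.4,10.3]
B = cylinder(h=3.8, r=4.1) → bbox [-4.1,-4.1,0] .. [4.1,4.1,3.8]
lo = A.lo+B.lo = [-9-4.1, -10.2-4.1, -5.1+0] = [-13.100,-14.300,-5.100]
hi = A.hi+B.hi = [-6.2+4.1, -7.4+4.1, 10.3+3.8] = [-2.100,-3.300,14.100]
diag = √(11²+11²+19.2²) = √610.64 = 24.711


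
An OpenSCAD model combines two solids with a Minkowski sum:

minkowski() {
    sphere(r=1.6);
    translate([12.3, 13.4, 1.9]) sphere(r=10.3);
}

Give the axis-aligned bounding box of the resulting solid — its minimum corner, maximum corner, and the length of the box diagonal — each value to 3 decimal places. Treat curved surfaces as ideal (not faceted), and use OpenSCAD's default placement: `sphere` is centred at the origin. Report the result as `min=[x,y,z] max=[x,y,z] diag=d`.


min=[0.400,1.500,-10.000] max=[24.200,25.300,13.800] diag=41.223

A = translate([12.3, 13.4, 1.9]) sphere(r=10.3) → bbox [2,3.1,-8.4] .. [22.6,23.7,12.2]
B = sphere(r=1.6) → bbox [-1.6,-1.6,-1.6] .. [1.6,1.6,1.6]
lo = A.lo+B.lo = [2-1.6, 3.1-1.6, -8.4-1.6] = [0.400,1.500,-10.000]
hi = A.hi+B.hi = [22.6+1.6, 23.7+1.6, 12.2+1.6] = [24.200,25.300,13.800]
diag = √(23.8²+23.8²+23.8²) = √1699.32 = 41.223


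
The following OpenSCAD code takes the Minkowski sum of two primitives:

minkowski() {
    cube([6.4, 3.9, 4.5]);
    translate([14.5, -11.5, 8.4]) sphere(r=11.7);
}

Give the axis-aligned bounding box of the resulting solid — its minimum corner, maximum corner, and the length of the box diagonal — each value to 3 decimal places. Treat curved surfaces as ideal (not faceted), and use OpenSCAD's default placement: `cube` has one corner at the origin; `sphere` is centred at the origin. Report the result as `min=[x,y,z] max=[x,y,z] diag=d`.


A = translate([14.5, -11.5, 8.4]) sphere(r=11.7) → bbox [2.8,-23.2,-3.3] .. [26.2,0.2,20.1]
B = cube([6.4, 3.9, 4.5]) → bbox [0,0,0] .. [6.4,3.9,4.5]
lo = A.lo+B.lo = [2.8+0, -23.2+0, -3.3+0] = [2.800,-23.200,-3.300]
hi = A.hi+B.hi = [26.2+6.4, 0.2+3.9, 20.1+4.5] = [32.600,4.100,24.600]
diag = √(29.8²+27.3²+27.9²) = √2411.74 = 49.109

min=[2.800,-23.200,-3.300] max=[32.600,4.100,24.600] diag=49.109


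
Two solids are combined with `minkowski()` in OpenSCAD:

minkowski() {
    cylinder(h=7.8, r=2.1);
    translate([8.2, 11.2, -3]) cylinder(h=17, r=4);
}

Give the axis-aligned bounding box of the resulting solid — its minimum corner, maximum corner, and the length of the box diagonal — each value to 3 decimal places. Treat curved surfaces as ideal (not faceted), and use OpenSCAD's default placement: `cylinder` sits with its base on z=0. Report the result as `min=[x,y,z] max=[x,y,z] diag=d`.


min=[2.100,5.100,-3.000] max=[14.300,17.300,21.800] diag=30.211

A = translate([8.2, 11.2, -3]) cylinder(h=17, r=4) → bbox [4.2,7.2,-3] .. [12.2,15.2,14]
B = cylinder(h=7.8, r=2.1) → bbox [-2.1,-2.1,0] .. [2.1,2.1,7.8]
lo = A.lo+B.lo = [4.2-2.1, 7.2-2.1, -3+0] = [2.100,5.100,-3.000]
hi = A.hi+B.hi = [12.2+2.1, 15.2+2.1, 14+7.8] = [14.300,17.300,21.800]
diag = √(12.2²+12.2²+24.8²) = √912.72 = 30.211


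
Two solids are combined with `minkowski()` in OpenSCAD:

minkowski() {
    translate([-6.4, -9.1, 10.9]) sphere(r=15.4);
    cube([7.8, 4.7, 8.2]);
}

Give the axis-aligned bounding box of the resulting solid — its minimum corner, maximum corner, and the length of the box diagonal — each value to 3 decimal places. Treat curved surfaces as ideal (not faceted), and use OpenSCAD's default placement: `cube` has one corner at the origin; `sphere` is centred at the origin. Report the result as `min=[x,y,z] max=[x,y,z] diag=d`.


A = translate([-6.4, -9.1, 10.9]) sphere(r=15.4) → bbox [-21.8,-24.5,-4.5] .. [9,6.3,26.3]
B = cube([7.8, 4.7, 8.2]) → bbox [0,0,0] .. [7.8,4.7,8.2]
lo = A.lo+B.lo = [-21.8+0, -24.5+0, -4.5+0] = [-21.800,-24.500,-4.500]
hi = A.hi+B.hi = [9+7.8, 6.3+4.7, 26.3+8.2] = [16.800,11.000,34.500]
diag = √(38.6²+35.5²+39²) = √4271.21 = 65.354

min=[-21.800,-24.500,-4.500] max=[16.800,11.000,34.500] diag=65.354


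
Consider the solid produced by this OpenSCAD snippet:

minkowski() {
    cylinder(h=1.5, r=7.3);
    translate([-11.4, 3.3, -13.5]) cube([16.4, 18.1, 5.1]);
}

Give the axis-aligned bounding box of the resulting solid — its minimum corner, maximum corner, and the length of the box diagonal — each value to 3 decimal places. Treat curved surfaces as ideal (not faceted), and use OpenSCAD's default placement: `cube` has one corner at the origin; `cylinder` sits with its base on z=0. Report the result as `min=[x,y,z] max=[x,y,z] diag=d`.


min=[-18.700,-4.000,-13.500] max=[12.300,28.700,-6.900] diag=45.540

A = translate([-11.4, 3.3, -13.5]) cube([16.4, 18.1, 5.1]) → bbox [-11.4,3.3,-13.5] .. [5,21.4,-8.4]
B = cylinder(h=1.5, r=7.3) → bbox [-7.3,-7.3,0] .. [7.3,7.3,1.5]
lo = A.lo+B.lo = [-11.4-7.3, 3.3-7.3, -13.5+0] = [-18.700,-4.000,-13.500]
hi = A.hi+B.hi = [5+7.3, 21.4+7.3, -8.4+1.5] = [12.300,28.700,-6.900]
diag = √(31²+32.7²+6.6²) = √2073.85 = 45.540


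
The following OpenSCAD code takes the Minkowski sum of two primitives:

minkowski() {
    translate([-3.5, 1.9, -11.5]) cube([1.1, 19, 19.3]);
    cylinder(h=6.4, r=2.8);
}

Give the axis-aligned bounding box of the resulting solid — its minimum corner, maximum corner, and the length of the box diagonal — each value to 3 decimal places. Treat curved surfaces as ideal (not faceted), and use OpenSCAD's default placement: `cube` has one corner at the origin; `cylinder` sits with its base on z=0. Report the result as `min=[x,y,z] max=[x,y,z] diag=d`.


min=[-6.300,-0.900,-11.500] max=[0.400,23.700,14.200] diag=36.201

A = translate([-3.5, 1.9, -11.5]) cube([1.1, 19, 19.3]) → bbox [-3.5,1.9,-11.5] .. [-2.4,20.9,7.8]
B = cylinder(h=6.4, r=2.8) → bbox [-2.8,-2.8,0] .. [2.8,2.8,6.4]
lo = A.lo+B.lo = [-3.5-2.8, 1.9-2.8, -11.5+0] = [-6.300,-0.900,-11.500]
hi = A.hi+B.hi = [-2.4+2.8, 20.9+2.8, 7.8+6.4] = [0.400,23.700,14.200]
diag = √(6.7²+24.6²+25.7²) = √1310.54 = 36.201


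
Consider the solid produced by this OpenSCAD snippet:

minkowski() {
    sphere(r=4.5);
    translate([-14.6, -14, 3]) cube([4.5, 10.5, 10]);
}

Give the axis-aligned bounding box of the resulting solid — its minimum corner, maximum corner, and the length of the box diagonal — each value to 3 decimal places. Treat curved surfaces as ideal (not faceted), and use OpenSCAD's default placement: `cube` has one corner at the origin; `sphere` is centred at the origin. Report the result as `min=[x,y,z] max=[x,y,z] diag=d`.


A = translate([-14.6, -14, 3]) cube([4.5, 10.5, 10]) → bbox [-14.6,-14,3] .. [-10.1,-3.5,13]
B = sphere(r=4.5) → bbox [-4.5,-4.5,-4.5] .. [4.5,4.5,4.5]
lo = A.lo+B.lo = [-14.6-4.5, -14-4.5, 3-4.5] = [-19.100,-18.500,-1.500]
hi = A.hi+B.hi = [-10.1+4.5, -3.5+4.5, 13+4.5] = [-5.600,1.000,17.500]
diag = √(13.5²+19.5²+19²) = √923.5 = 30.389

min=[-19.100,-18.500,-1.500] max=[-5.600,1.000,17.500] diag=30.389


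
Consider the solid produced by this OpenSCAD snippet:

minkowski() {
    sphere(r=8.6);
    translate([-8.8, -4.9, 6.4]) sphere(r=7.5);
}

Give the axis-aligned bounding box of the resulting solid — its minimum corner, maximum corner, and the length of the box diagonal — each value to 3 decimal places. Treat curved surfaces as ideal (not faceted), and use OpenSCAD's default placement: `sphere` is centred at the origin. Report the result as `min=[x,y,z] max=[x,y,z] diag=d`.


A = translate([-8.8, -4.9, 6.4]) sphere(r=7.5) → bbox [-16.3,-12.4,-1.1] .. [-1.3,2.6,13.9]
B = sphere(r=8.6) → bbox [-8.6,-8.6,-8.6] .. [8.6,8.6,8.6]
lo = A.lo+B.lo = [-16.3-8.6, -12.4-8.6, -1.1-8.6] = [-24.900,-21.000,-9.700]
hi = A.hi+B.hi = [-1.3+8.6, 2.6+8.6, 13.9+8.6] = [7.300,11.200,22.500]
diag = √(32.2²+32.2²+32.2²) = √3110.52 = 55.772

min=[-24.900,-21.000,-9.700] max=[7.300,11.200,22.500] diag=55.772


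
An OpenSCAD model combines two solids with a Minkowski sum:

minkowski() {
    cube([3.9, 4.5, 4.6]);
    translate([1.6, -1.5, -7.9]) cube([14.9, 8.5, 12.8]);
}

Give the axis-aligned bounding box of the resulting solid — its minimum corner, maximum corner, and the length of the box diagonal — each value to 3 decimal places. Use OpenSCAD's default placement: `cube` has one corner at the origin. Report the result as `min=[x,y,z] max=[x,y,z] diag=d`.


A = translate([1.6, -1.5, -7.9]) cube([14.9, 8.5, 12.8]) → bbox [1.6,-1.5,-7.9] .. [16.5,7,4.9]
B = cube([3.9, 4.5, 4.6]) → bbox [0,0,0] .. [3.9,4.5,4.6]
lo = A.lo+B.lo = [1.6+0, -1.5+0, -7.9+0] = [1.600,-1.500,-7.900]
hi = A.hi+B.hi = [16.5+3.9, 7+4.5, 4.9+4.6] = [20.400,11.500,9.500]
diag = √(18.8²+13²+17.4²) = √825.2 = 28.726

min=[1.600,-1.500,-7.900] max=[20.400,11.500,9.500] diag=28.726


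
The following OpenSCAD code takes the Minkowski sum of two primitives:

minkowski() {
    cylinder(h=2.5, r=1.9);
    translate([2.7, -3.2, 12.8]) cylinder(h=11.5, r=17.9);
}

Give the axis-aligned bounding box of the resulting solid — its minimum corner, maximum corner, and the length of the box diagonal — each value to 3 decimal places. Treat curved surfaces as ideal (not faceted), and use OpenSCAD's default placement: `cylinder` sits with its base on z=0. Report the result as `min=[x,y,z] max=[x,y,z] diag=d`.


min=[-17.100,-23.000,12.800] max=[22.500,16.600,26.800] diag=57.726

A = translate([2.7, -3.2, 12.8]) cylinder(h=11.5, r=17.9) → bbox [-15.2,-21.1,12.8] .. [20.6,14.7,24.3]
B = cylinder(h=2.5, r=1.9) → bbox [-1.9,-1.9,0] .. [1.9,1.9,2.5]
lo = A.lo+B.lo = [-15.2-1.9, -21.1-1.9, 12.8+0] = [-17.100,-23.000,12.800]
hi = A.hi+B.hi = [20.6+1.9, 14.7+1.9, 24.3+2.5] = [22.500,16.600,26.800]
diag = √(39.6²+39.6²+14²) = √3332.32 = 57.726


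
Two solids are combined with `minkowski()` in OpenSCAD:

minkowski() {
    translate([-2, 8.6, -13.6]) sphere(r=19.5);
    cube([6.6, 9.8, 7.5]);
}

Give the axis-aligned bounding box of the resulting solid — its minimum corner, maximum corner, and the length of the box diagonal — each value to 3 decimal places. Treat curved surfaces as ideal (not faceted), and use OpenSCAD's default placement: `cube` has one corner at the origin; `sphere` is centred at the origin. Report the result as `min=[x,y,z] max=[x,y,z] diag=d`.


A = translate([-2, 8.6, -13.6]) sphere(r=19.5) → bbox [-21.5,-10.9,-33.1] .. [17.5,28.1,5.9]
B = cube([6.6, 9.8, 7.5]) → bbox [0,0,0] .. [6.6,9.8,7.5]
lo = A.lo+B.lo = [-21.5+0, -10.9+0, -33.1+0] = [-21.500,-10.900,-33.100]
hi = A.hi+B.hi = [17.5+6.6, 28.1+9.8, 5.9+7.5] = [24.100,37.900,13.400]
diag = √(45.6²+48.8²+46.5²) = √6623.05 = 81.382

min=[-21.500,-10.900,-33.100] max=[24.100,37.900,13.400] diag=81.382


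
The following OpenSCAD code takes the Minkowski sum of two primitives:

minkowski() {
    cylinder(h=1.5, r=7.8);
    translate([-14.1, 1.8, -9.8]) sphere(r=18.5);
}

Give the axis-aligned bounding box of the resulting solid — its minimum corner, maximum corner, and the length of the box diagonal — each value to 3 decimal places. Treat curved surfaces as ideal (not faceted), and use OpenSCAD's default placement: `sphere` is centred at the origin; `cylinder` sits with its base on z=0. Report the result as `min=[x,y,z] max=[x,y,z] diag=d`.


min=[-40.400,-24.500,-28.300] max=[12.200,28.100,10.200] diag=83.760

A = translate([-14.1, 1.8, -9.8]) sphere(r=18.5) → bbox [-32.6,-16.7,-28.3] .. [4.4,20.3,8.7]
B = cylinder(h=1.5, r=7.8) → bbox [-7.8,-7.8,0] .. [7.8,7.8,1.5]
lo = A.lo+B.lo = [-32.6-7.8, -16.7-7.8, -28.3+0] = [-40.400,-24.500,-28.300]
hi = A.hi+B.hi = [4.4+7.8, 20.3+7.8, 8.7+1.5] = [12.200,28.100,10.200]
diag = √(52.6²+52.6²+38.5²) = √7015.77 = 83.760


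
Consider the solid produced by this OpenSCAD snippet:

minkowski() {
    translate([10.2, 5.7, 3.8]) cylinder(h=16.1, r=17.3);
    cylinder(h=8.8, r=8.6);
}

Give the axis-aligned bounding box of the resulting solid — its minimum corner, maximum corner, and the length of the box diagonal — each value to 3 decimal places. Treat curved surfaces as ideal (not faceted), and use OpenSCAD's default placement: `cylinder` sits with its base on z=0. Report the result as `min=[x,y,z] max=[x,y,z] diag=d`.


A = translate([10.2, 5.7, 3.8]) cylinder(h=16.1, r=17.3) → bbox [-7.1,-11.6,3.8] .. [27.5,23,19.9]
B = cylinder(h=8.8, r=8.6) → bbox [-8.6,-8.6,0] .. [8.6,8.6,8.8]
lo = A.lo+B.lo = [-7.1-8.6, -11.6-8.6, 3.8+0] = [-15.700,-20.200,3.800]
hi = A.hi+B.hi = [27.5+8.6, 23+8.6, 19.9+8.8] = [36.100,31.600,28.700]
diag = √(51.8²+51.8²+24.9²) = √5986.49 = 77.372

min=[-15.700,-20.200,3.800] max=[36.100,31.600,28.700] diag=77.372


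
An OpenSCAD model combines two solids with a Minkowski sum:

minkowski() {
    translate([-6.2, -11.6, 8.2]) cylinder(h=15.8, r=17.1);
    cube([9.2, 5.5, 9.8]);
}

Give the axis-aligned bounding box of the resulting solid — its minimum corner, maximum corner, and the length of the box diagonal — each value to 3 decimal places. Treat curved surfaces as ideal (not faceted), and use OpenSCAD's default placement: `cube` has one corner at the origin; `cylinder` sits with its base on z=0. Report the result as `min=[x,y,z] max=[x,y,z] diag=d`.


A = translate([-6.2, -11.6, 8.2]) cylinder(h=15.8, r=17.1) → bbox [-23.3,-28.7,8.2] .. [10.9,5.5,24]
B = cube([9.2, 5.5, 9.8]) → bbox [0,0,0] .. [9.2,5.5,9.8]
lo = A.lo+B.lo = [-23.3+0, -28.7+0, 8.2+0] = [-23.300,-28.700,8.200]
hi = A.hi+B.hi = [10.9+9.2, 5.5+5.5, 24+9.8] = [20.100,11.000,33.800]
diag = √(43.4²+39.7²+25.6²) = √4115.01 = 64.148

min=[-23.300,-28.700,8.200] max=[20.100,11.000,33.800] diag=64.148


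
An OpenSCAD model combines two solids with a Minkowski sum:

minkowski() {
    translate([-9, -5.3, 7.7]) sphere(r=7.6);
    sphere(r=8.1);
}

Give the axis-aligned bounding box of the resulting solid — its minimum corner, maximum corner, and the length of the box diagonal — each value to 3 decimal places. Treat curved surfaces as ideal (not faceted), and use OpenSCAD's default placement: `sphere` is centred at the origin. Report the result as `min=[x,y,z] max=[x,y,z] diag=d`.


min=[-24.700,-21.000,-8.000] max=[6.700,10.400,23.400] diag=54.386

A = translate([-9, -5.3, 7.7]) sphere(r=7.6) → bbox [-16.6,-12.9,0.1] .. [-1.4,2.3,15.3]
B = sphere(r=8.1) → bbox [-8.1,-8.1,-8.1] .. [8.1,8.1,8.1]
lo = A.lo+B.lo = [-16.6-8.1, -12.9-8.1, 0.1-8.1] = [-24.700,-21.000,-8.000]
hi = A.hi+B.hi = [-1.4+8.1, 2.3+8.1, 15.3+8.1] = [6.700,10.400,23.400]
diag = √(31.4²+31.4²+31.4²) = √2957.88 = 54.386


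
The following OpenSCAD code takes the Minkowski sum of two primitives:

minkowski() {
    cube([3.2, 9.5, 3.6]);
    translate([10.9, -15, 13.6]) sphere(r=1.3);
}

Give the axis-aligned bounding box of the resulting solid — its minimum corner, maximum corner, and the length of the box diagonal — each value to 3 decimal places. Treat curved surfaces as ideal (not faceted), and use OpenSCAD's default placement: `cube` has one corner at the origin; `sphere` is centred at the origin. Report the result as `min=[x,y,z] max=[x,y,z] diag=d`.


min=[9.600,-16.300,12.300] max=[15.400,-4.200,18.500] diag=14.781

A = translate([10.9, -15, 13.6]) sphere(r=1.3) → bbox [9.6,-16.3,12.3] .. [12.2,-13.7,14.9]
B = cube([3.2, 9.5, 3.6]) → bbox [0,0,0] .. [3.2,9.5,3.6]
lo = A.lo+B.lo = [9.6+0, -16.3+0, 12.3+0] = [9.600,-16.300,12.300]
hi = A.hi+B.hi = [12.2+3.2, -13.7+9.5, 14.9+3.6] = [15.400,-4.200,18.500]
diag = √(5.8²+12.1²+6.2²) = √218.49 = 14.781


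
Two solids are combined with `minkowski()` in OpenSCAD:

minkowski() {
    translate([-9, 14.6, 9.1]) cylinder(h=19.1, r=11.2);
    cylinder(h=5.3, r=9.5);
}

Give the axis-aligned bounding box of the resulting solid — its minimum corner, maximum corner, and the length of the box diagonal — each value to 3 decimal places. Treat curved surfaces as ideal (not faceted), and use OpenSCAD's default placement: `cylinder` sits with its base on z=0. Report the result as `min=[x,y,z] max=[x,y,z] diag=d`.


min=[-29.700,-6.100,9.100] max=[11.700,35.300,33.500] diag=63.429

A = translate([-9, 14.6, 9.1]) cylinder(h=19.1, r=11.2) → bbox [-20.2,3.4,9.1] .. [2.2,25.8,28.2]
B = cylinder(h=5.3, r=9.5) → bbox [-9.5,-9.5,0] .. [9.5,9.5,5.3]
lo = A.lo+B.lo = [-20.2-9.5, 3.4-9.5, 9.1+0] = [-29.700,-6.100,9.100]
hi = A.hi+B.hi = [2.2+9.5, 25.8+9.5, 28.2+5.3] = [11.700,35.300,33.500]
diag = √(41.4²+41.4²+24.4²) = √4023.28 = 63.429


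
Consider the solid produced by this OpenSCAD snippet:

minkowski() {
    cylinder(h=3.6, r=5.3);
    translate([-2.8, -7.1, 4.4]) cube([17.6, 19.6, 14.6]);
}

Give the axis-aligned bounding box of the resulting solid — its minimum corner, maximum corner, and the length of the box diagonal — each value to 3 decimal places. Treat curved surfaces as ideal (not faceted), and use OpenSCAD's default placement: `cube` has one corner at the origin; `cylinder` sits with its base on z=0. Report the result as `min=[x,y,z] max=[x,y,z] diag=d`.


min=[-8.100,-12.400,4.400] max=[20.100,17.800,22.600] diag=45.150

A = translate([-2.8, -7.1, 4.4]) cube([17.6, 19.6, 14.6]) → bbox [-2.8,-7.1,4.4] .. [14.8,12.5,19]
B = cylinder(h=3.6, r=5.3) → bbox [-5.3,-5.3,0] .. [5.3,5.3,3.6]
lo = A.lo+B.lo = [-2.8-5.3, -7.1-5.3, 4.4+0] = [-8.100,-12.400,4.400]
hi = A.hi+B.hi = [14.8+5.3, 12.5+5.3, 19+3.6] = [20.100,17.800,22.600]
diag = √(28.2²+30.2²+18.2²) = √2038.52 = 45.150


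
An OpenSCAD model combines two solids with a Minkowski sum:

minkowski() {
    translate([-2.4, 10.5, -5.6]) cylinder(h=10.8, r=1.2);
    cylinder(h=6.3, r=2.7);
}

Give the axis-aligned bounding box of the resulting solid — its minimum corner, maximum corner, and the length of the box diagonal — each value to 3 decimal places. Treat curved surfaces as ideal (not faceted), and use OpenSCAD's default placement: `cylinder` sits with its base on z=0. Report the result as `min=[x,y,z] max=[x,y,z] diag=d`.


A = translate([-2.4, 10.5, -5.6]) cylinder(h=10.8, r=1.2) → bbox [-3.6,9.3,-5.6] .. [-1.2,11.7,5.2]
B = cylinder(h=6.3, r=2.7) → bbox [-2.7,-2.7,0] .. [2.7,2.7,6.3]
lo = A.lo+B.lo = [-3.6-2.7, 9.3-2.7, -5.6+0] = [-6.300,6.600,-5.600]
hi = A.hi+B.hi = [-1.2+2.7, 11.7+2.7, 5.2+6.3] = [1.500,14.400,11.500]
diag = √(7.8²+7.8²+17.1²) = √414.09 = 20.349

min=[-6.300,6.600,-5.600] max=[1.500,14.400,11.500] diag=20.349
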